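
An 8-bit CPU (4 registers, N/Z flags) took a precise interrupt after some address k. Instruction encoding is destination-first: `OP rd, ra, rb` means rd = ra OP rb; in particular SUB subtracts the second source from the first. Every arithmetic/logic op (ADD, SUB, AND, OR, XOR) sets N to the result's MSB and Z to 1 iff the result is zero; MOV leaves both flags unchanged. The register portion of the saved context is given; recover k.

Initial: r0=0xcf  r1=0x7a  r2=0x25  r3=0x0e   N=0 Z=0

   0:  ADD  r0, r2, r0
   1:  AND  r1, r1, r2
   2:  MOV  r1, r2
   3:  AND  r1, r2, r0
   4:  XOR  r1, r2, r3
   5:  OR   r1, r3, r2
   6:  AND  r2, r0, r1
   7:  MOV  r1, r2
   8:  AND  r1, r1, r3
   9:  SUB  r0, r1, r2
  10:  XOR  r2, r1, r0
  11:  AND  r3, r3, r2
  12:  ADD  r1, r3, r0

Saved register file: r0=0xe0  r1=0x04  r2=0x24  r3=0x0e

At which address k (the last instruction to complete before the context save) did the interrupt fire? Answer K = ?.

after  0: r0=0xf4 r1=0x7a r2=0x25 r3=0x0e  N=1 Z=0
after  1: r0=0xf4 r1=0x20 r2=0x25 r3=0x0e  N=0 Z=0
after  2: r0=0xf4 r1=0x25 r2=0x25 r3=0x0e  N=0 Z=0
after  3: r0=0xf4 r1=0x24 r2=0x25 r3=0x0e  N=0 Z=0
after  4: r0=0xf4 r1=0x2b r2=0x25 r3=0x0e  N=0 Z=0
after  5: r0=0xf4 r1=0x2f r2=0x25 r3=0x0e  N=0 Z=0
after  6: r0=0xf4 r1=0x2f r2=0x24 r3=0x0e  N=0 Z=0
after  7: r0=0xf4 r1=0x24 r2=0x24 r3=0x0e  N=0 Z=0
after  8: r0=0xf4 r1=0x04 r2=0x24 r3=0x0e  N=0 Z=0
after  9: r0=0xe0 r1=0x04 r2=0x24 r3=0x0e  N=1 Z=0
-- IRQ taken; context saved, return-PC = 10 --

K = 9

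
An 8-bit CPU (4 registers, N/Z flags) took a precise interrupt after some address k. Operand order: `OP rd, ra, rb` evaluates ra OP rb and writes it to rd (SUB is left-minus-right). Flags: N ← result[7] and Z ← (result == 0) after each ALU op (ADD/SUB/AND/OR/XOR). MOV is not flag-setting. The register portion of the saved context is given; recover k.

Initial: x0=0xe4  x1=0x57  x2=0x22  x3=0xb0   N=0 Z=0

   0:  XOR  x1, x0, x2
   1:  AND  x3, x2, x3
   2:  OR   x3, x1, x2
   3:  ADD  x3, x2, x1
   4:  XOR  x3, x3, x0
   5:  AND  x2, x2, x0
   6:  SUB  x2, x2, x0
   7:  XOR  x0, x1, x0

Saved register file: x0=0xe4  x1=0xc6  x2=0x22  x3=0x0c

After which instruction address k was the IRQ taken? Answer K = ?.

K = 4

after  0: x0=0xe4 x1=0xc6 x2=0x22 x3=0xb0  N=1 Z=0
after  1: x0=0xe4 x1=0xc6 x2=0x22 x3=0x20  N=0 Z=0
after  2: x0=0xe4 x1=0xc6 x2=0x22 x3=0xe6  N=1 Z=0
after  3: x0=0xe4 x1=0xc6 x2=0x22 x3=0xe8  N=1 Z=0
after  4: x0=0xe4 x1=0xc6 x2=0x22 x3=0x0c  N=0 Z=0
-- IRQ taken; context saved, return-PC = 5 --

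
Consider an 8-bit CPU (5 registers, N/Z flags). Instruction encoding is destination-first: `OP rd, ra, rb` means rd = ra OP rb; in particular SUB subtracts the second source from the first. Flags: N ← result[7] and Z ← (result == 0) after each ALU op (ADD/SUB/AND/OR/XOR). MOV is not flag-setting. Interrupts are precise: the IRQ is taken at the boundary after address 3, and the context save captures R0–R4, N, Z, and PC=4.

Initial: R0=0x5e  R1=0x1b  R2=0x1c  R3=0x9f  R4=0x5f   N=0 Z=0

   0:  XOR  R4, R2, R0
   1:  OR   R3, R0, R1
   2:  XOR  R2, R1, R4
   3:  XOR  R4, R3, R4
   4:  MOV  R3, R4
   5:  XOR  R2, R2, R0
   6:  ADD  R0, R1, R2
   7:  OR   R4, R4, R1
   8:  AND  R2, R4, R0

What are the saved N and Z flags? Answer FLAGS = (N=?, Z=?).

FLAGS = (N=0, Z=0)

after  0: R0=0x5e R1=0x1b R2=0x1c R3=0x9f R4=0x42  N=0 Z=0
after  1: R0=0x5e R1=0x1b R2=0x1c R3=0x5f R4=0x42  N=0 Z=0
after  2: R0=0x5e R1=0x1b R2=0x59 R3=0x5f R4=0x42  N=0 Z=0
after  3: R0=0x5e R1=0x1b R2=0x59 R3=0x5f R4=0x1d  N=0 Z=0
-- IRQ taken; context saved, return-PC = 4 --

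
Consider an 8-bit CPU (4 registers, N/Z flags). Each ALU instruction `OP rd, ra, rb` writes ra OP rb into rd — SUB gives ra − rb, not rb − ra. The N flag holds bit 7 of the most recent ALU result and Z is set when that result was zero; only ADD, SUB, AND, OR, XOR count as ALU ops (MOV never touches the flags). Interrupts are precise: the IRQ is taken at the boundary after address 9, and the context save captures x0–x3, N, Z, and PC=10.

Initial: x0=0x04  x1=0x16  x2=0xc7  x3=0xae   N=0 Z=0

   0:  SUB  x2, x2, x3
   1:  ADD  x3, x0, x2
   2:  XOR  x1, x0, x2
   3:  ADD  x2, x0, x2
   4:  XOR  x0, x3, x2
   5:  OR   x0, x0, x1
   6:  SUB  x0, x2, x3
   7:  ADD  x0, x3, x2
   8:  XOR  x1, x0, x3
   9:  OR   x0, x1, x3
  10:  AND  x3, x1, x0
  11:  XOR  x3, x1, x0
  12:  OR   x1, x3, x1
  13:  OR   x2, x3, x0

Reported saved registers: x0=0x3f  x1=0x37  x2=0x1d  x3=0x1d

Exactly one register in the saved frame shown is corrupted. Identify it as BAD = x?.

BAD = x1

after  0: x0=0x04 x1=0x16 x2=0x19 x3=0xae  N=0 Z=0
after  1: x0=0x04 x1=0x16 x2=0x19 x3=0x1d  N=0 Z=0
after  2: x0=0x04 x1=0x1d x2=0x19 x3=0x1d  N=0 Z=0
after  3: x0=0x04 x1=0x1d x2=0x1d x3=0x1d  N=0 Z=0
after  4: x0=0x00 x1=0x1d x2=0x1d x3=0x1d  N=0 Z=1
after  5: x0=0x1d x1=0x1d x2=0x1d x3=0x1d  N=0 Z=0
after  6: x0=0x00 x1=0x1d x2=0x1d x3=0x1d  N=0 Z=1
after  7: x0=0x3a x1=0x1d x2=0x1d x3=0x1d  N=0 Z=0
after  8: x0=0x3a x1=0x27 x2=0x1d x3=0x1d  N=0 Z=0
after  9: x0=0x3f x1=0x27 x2=0x1d x3=0x1d  N=0 Z=0
-- IRQ taken; context saved, return-PC = 10 --
mismatch: x1: reported 0x37 vs actual 0x27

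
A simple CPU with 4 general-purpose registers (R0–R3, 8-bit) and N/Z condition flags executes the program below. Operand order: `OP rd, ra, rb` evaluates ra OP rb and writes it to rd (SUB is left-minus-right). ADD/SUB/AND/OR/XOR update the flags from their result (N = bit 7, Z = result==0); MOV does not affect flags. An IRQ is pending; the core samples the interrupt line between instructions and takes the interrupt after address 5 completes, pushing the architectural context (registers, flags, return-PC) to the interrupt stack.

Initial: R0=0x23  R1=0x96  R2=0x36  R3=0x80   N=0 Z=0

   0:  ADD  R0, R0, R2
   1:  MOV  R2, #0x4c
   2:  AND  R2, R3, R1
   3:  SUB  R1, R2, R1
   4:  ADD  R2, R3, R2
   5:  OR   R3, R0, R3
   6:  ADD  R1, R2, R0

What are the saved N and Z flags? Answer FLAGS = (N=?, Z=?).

FLAGS = (N=1, Z=0)

after  0: R0=0x59 R1=0x96 R2=0x36 R3=0x80  N=0 Z=0
after  1: R0=0x59 R1=0x96 R2=0x4c R3=0x80  N=0 Z=0
after  2: R0=0x59 R1=0x96 R2=0x80 R3=0x80  N=1 Z=0
after  3: R0=0x59 R1=0xea R2=0x80 R3=0x80  N=1 Z=0
after  4: R0=0x59 R1=0xea R2=0x00 R3=0x80  N=0 Z=1
after  5: R0=0x59 R1=0xea R2=0x00 R3=0xd9  N=1 Z=0
-- IRQ taken; context saved, return-PC = 6 --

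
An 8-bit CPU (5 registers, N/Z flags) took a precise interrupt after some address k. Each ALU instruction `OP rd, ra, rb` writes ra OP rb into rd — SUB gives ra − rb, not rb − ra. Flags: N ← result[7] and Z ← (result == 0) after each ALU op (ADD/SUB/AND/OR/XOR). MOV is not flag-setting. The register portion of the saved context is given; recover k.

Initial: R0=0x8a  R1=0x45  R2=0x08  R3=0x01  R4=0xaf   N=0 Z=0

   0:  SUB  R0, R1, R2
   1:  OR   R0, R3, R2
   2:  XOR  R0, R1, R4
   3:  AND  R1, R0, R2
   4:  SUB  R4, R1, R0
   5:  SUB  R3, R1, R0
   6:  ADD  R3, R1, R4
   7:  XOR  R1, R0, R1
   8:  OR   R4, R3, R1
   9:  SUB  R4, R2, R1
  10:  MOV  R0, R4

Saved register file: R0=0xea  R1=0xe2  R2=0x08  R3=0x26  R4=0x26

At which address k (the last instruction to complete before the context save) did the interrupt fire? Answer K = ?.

after  0: R0=0x3d R1=0x45 R2=0x08 R3=0x01 R4=0xaf  N=0 Z=0
after  1: R0=0x09 R1=0x45 R2=0x08 R3=0x01 R4=0xaf  N=0 Z=0
after  2: R0=0xea R1=0x45 R2=0x08 R3=0x01 R4=0xaf  N=1 Z=0
after  3: R0=0xea R1=0x08 R2=0x08 R3=0x01 R4=0xaf  N=0 Z=0
after  4: R0=0xea R1=0x08 R2=0x08 R3=0x01 R4=0x1e  N=0 Z=0
after  5: R0=0xea R1=0x08 R2=0x08 R3=0x1e R4=0x1e  N=0 Z=0
after  6: R0=0xea R1=0x08 R2=0x08 R3=0x26 R4=0x1e  N=0 Z=0
after  7: R0=0xea R1=0xe2 R2=0x08 R3=0x26 R4=0x1e  N=1 Z=0
after  8: R0=0xea R1=0xe2 R2=0x08 R3=0x26 R4=0xe6  N=1 Z=0
after  9: R0=0xea R1=0xe2 R2=0x08 R3=0x26 R4=0x26  N=0 Z=0
-- IRQ taken; context saved, return-PC = 10 --

K = 9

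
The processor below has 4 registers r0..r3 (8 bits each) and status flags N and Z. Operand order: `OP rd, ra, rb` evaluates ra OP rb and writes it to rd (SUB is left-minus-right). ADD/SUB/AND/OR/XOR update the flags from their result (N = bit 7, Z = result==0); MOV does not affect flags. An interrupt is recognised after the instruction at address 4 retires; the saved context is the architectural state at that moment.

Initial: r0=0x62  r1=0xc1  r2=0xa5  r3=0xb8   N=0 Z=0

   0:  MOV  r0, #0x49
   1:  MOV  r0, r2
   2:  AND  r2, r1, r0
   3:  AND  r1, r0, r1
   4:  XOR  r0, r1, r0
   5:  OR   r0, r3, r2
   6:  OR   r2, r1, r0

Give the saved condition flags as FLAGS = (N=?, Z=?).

after  0: r0=0x49 r1=0xc1 r2=0xa5 r3=0xb8  N=0 Z=0
after  1: r0=0xa5 r1=0xc1 r2=0xa5 r3=0xb8  N=0 Z=0
after  2: r0=0xa5 r1=0xc1 r2=0x81 r3=0xb8  N=1 Z=0
after  3: r0=0xa5 r1=0x81 r2=0x81 r3=0xb8  N=1 Z=0
after  4: r0=0x24 r1=0x81 r2=0x81 r3=0xb8  N=0 Z=0
-- IRQ taken; context saved, return-PC = 5 --

FLAGS = (N=0, Z=0)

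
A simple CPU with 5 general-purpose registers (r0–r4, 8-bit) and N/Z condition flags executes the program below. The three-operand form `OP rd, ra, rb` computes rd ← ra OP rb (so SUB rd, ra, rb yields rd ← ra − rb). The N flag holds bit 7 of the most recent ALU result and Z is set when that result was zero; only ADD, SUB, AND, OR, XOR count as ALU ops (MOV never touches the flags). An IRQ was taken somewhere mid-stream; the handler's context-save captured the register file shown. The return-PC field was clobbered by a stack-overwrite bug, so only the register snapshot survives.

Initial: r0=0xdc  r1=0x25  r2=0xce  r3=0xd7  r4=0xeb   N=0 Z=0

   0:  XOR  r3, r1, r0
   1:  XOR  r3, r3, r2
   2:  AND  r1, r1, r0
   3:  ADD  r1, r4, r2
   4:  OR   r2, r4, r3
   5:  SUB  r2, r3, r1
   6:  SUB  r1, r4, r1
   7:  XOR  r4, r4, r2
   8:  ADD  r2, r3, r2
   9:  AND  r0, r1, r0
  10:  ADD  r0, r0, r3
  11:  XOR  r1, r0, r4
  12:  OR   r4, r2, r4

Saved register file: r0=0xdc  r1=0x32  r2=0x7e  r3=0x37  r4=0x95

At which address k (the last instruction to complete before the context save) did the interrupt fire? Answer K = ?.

after  0: r0=0xdc r1=0x25 r2=0xce r3=0xf9 r4=0xeb  N=1 Z=0
after  1: r0=0xdc r1=0x25 r2=0xce r3=0x37 r4=0xeb  N=0 Z=0
after  2: r0=0xdc r1=0x04 r2=0xce r3=0x37 r4=0xeb  N=0 Z=0
after  3: r0=0xdc r1=0xb9 r2=0xce r3=0x37 r4=0xeb  N=1 Z=0
after  4: r0=0xdc r1=0xb9 r2=0xff r3=0x37 r4=0xeb  N=1 Z=0
after  5: r0=0xdc r1=0xb9 r2=0x7e r3=0x37 r4=0xeb  N=0 Z=0
after  6: r0=0xdc r1=0x32 r2=0x7e r3=0x37 r4=0xeb  N=0 Z=0
after  7: r0=0xdc r1=0x32 r2=0x7e r3=0x37 r4=0x95  N=1 Z=0
-- IRQ taken; context saved, return-PC = 8 --

K = 7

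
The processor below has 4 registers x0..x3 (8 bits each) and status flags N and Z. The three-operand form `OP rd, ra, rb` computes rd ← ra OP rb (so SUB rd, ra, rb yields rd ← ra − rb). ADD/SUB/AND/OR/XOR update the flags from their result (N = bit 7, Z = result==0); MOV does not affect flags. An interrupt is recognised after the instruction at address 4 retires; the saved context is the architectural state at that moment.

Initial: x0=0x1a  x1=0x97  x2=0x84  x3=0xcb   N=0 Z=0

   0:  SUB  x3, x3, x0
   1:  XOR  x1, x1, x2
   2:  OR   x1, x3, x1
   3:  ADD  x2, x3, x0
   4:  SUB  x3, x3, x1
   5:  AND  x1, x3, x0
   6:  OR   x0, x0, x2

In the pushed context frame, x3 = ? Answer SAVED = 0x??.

after  0: x0=0x1a x1=0x97 x2=0x84 x3=0xb1  N=1 Z=0
after  1: x0=0x1a x1=0x13 x2=0x84 x3=0xb1  N=0 Z=0
after  2: x0=0x1a x1=0xb3 x2=0x84 x3=0xb1  N=1 Z=0
after  3: x0=0x1a x1=0xb3 x2=0xcb x3=0xb1  N=1 Z=0
after  4: x0=0x1a x1=0xb3 x2=0xcb x3=0xfe  N=1 Z=0
-- IRQ taken; context saved, return-PC = 5 --

SAVED = 0xfe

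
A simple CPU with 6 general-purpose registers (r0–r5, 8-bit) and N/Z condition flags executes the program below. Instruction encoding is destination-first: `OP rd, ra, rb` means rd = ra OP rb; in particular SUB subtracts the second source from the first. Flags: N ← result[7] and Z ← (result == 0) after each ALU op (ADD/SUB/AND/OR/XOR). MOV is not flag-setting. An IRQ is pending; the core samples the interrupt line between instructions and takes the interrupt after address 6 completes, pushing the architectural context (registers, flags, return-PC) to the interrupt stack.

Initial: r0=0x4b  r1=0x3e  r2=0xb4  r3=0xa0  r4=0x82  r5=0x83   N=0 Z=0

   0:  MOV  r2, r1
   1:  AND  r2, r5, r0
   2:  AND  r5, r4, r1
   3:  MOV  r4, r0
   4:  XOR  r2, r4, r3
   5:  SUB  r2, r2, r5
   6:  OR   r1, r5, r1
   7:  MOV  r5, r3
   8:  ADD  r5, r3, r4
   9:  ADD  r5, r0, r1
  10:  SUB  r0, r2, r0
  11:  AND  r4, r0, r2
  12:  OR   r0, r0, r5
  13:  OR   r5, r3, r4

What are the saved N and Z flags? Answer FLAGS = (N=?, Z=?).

FLAGS = (N=0, Z=0)

after  0: r0=0x4b r1=0x3e r2=0x3e r3=0xa0 r4=0x82 r5=0x83  N=0 Z=0
after  1: r0=0x4b r1=0x3e r2=0x03 r3=0xa0 r4=0x82 r5=0x83  N=0 Z=0
after  2: r0=0x4b r1=0x3e r2=0x03 r3=0xa0 r4=0x82 r5=0x02  N=0 Z=0
after  3: r0=0x4b r1=0x3e r2=0x03 r3=0xa0 r4=0x4b r5=0x02  N=0 Z=0
after  4: r0=0x4b r1=0x3e r2=0xeb r3=0xa0 r4=0x4b r5=0x02  N=1 Z=0
after  5: r0=0x4b r1=0x3e r2=0xe9 r3=0xa0 r4=0x4b r5=0x02  N=1 Z=0
after  6: r0=0x4b r1=0x3e r2=0xe9 r3=0xa0 r4=0x4b r5=0x02  N=0 Z=0
-- IRQ taken; context saved, return-PC = 7 --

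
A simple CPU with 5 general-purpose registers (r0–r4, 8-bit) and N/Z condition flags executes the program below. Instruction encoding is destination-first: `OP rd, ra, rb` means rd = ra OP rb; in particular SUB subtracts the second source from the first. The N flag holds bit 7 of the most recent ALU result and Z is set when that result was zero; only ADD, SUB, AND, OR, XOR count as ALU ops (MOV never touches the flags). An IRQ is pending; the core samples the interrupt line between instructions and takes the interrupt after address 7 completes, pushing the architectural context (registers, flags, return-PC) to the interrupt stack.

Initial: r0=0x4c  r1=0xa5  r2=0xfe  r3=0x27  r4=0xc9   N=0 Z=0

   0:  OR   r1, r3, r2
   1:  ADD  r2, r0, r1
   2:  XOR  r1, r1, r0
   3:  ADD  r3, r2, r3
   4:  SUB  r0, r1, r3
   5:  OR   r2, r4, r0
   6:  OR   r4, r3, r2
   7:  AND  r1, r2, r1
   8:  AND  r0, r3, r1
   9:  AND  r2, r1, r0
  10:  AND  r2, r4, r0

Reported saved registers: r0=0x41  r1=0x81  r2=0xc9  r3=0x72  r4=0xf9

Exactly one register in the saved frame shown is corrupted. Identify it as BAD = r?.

after  0: r0=0x4c r1=0xff r2=0xfe r3=0x27 r4=0xc9  N=1 Z=0
after  1: r0=0x4c r1=0xff r2=0x4b r3=0x27 r4=0xc9  N=0 Z=0
after  2: r0=0x4c r1=0xb3 r2=0x4b r3=0x27 r4=0xc9  N=1 Z=0
after  3: r0=0x4c r1=0xb3 r2=0x4b r3=0x72 r4=0xc9  N=0 Z=0
after  4: r0=0x41 r1=0xb3 r2=0x4b r3=0x72 r4=0xc9  N=0 Z=0
after  5: r0=0x41 r1=0xb3 r2=0xc9 r3=0x72 r4=0xc9  N=1 Z=0
after  6: r0=0x41 r1=0xb3 r2=0xc9 r3=0x72 r4=0xfb  N=1 Z=0
after  7: r0=0x41 r1=0x81 r2=0xc9 r3=0x72 r4=0xfb  N=1 Z=0
-- IRQ taken; context saved, return-PC = 8 --
mismatch: r4: reported 0xf9 vs actual 0xfb

BAD = r4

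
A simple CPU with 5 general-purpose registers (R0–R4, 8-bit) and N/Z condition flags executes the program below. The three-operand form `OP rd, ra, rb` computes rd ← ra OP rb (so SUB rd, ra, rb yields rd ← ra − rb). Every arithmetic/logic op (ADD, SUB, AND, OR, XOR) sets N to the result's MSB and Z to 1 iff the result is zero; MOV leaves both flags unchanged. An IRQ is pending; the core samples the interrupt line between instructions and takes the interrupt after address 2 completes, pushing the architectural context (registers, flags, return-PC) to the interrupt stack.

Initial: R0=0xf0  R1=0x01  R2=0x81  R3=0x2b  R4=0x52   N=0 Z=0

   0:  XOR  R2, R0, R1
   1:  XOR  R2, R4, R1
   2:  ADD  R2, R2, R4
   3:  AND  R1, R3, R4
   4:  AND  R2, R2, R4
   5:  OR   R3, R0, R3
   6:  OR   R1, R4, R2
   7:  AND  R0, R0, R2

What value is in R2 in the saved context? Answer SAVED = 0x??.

after  0: R0=0xf0 R1=0x01 R2=0xf1 R3=0x2b R4=0x52  N=1 Z=0
after  1: R0=0xf0 R1=0x01 R2=0x53 R3=0x2b R4=0x52  N=0 Z=0
after  2: R0=0xf0 R1=0x01 R2=0xa5 R3=0x2b R4=0x52  N=1 Z=0
-- IRQ taken; context saved, return-PC = 3 --

SAVED = 0xa5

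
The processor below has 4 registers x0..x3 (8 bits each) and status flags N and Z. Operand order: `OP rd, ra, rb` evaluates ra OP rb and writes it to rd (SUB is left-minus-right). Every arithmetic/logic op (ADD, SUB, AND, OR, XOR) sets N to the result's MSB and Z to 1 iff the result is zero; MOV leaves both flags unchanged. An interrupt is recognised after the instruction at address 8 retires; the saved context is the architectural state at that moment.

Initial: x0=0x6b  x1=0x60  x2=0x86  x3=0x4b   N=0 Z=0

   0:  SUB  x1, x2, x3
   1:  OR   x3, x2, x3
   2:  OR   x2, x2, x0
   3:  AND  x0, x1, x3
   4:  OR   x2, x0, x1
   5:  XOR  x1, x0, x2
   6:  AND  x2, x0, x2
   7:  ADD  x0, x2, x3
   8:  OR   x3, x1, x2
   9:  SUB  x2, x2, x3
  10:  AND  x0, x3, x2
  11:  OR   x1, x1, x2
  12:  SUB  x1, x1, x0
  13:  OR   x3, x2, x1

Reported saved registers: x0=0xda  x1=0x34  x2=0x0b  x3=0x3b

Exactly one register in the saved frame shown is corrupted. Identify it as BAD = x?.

after  0: x0=0x6b x1=0x3b x2=0x86 x3=0x4b  N=0 Z=0
after  1: x0=0x6b x1=0x3b x2=0x86 x3=0xcf  N=1 Z=0
after  2: x0=0x6b x1=0x3b x2=0xef x3=0xcf  N=1 Z=0
after  3: x0=0x0b x1=0x3b x2=0xef x3=0xcf  N=0 Z=0
after  4: x0=0x0b x1=0x3b x2=0x3b x3=0xcf  N=0 Z=0
after  5: x0=0x0b x1=0x30 x2=0x3b x3=0xcf  N=0 Z=0
after  6: x0=0x0b x1=0x30 x2=0x0b x3=0xcf  N=0 Z=0
after  7: x0=0xda x1=0x30 x2=0x0b x3=0xcf  N=1 Z=0
after  8: x0=0xda x1=0x30 x2=0x0b x3=0x3b  N=0 Z=0
-- IRQ taken; context saved, return-PC = 9 --
mismatch: x1: reported 0x34 vs actual 0x30

BAD = x1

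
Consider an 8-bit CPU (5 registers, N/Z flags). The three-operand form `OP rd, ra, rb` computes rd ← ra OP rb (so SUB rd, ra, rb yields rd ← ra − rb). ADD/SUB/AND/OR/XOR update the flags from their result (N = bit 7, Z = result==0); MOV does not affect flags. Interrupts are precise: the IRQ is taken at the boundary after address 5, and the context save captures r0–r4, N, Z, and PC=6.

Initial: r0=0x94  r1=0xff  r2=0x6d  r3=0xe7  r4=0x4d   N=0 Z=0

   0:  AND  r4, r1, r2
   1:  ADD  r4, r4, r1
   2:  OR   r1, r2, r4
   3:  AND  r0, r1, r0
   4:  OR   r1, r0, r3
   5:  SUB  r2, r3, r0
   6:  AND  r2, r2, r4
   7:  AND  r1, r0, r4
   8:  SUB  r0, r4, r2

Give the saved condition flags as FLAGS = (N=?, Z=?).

FLAGS = (N=1, Z=0)

after  0: r0=0x94 r1=0xff r2=0x6d r3=0xe7 r4=0x6d  N=0 Z=0
after  1: r0=0x94 r1=0xff r2=0x6d r3=0xe7 r4=0x6c  N=0 Z=0
after  2: r0=0x94 r1=0x6d r2=0x6d r3=0xe7 r4=0x6c  N=0 Z=0
after  3: r0=0x04 r1=0x6d r2=0x6d r3=0xe7 r4=0x6c  N=0 Z=0
after  4: r0=0x04 r1=0xe7 r2=0x6d r3=0xe7 r4=0x6c  N=1 Z=0
after  5: r0=0x04 r1=0xe7 r2=0xe3 r3=0xe7 r4=0x6c  N=1 Z=0
-- IRQ taken; context saved, return-PC = 6 --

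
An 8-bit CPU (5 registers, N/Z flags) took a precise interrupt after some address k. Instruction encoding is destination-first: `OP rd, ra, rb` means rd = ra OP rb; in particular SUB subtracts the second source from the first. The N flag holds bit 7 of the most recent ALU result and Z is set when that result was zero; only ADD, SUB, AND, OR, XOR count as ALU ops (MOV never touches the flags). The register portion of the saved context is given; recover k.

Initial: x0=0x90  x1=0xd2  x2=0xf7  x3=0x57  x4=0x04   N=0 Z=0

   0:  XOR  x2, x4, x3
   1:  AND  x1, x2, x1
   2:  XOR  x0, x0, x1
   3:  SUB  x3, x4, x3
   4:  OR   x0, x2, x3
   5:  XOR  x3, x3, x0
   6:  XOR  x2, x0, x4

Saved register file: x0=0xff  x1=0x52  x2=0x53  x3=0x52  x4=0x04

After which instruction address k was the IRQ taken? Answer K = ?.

K = 5

after  0: x0=0x90 x1=0xd2 x2=0x53 x3=0x57 x4=0x04  N=0 Z=0
after  1: x0=0x90 x1=0x52 x2=0x53 x3=0x57 x4=0x04  N=0 Z=0
after  2: x0=0xc2 x1=0x52 x2=0x53 x3=0x57 x4=0x04  N=1 Z=0
after  3: x0=0xc2 x1=0x52 x2=0x53 x3=0xad x4=0x04  N=1 Z=0
after  4: x0=0xff x1=0x52 x2=0x53 x3=0xad x4=0x04  N=1 Z=0
after  5: x0=0xff x1=0x52 x2=0x53 x3=0x52 x4=0x04  N=0 Z=0
-- IRQ taken; context saved, return-PC = 6 --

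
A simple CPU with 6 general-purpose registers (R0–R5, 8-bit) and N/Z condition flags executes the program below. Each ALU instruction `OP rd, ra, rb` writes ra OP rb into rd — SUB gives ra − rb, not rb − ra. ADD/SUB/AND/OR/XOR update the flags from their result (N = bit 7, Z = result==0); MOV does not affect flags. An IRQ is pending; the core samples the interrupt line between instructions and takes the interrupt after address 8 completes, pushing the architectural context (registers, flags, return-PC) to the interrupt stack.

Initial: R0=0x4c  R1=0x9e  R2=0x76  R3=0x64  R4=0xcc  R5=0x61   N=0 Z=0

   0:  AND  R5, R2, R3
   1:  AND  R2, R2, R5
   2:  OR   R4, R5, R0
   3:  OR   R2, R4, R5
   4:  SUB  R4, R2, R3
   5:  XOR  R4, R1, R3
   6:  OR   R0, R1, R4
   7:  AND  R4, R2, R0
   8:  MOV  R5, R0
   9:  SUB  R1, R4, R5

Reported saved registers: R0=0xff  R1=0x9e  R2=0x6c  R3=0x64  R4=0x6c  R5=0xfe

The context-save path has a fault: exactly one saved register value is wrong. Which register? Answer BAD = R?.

after  0: R0=0x4c R1=0x9e R2=0x76 R3=0x64 R4=0xcc R5=0x64  N=0 Z=0
after  1: R0=0x4c R1=0x9e R2=0x64 R3=0x64 R4=0xcc R5=0x64  N=0 Z=0
after  2: R0=0x4c R1=0x9e R2=0x64 R3=0x64 R4=0x6c R5=0x64  N=0 Z=0
after  3: R0=0x4c R1=0x9e R2=0x6c R3=0x64 R4=0x6c R5=0x64  N=0 Z=0
after  4: R0=0x4c R1=0x9e R2=0x6c R3=0x64 R4=0x08 R5=0x64  N=0 Z=0
after  5: R0=0x4c R1=0x9e R2=0x6c R3=0x64 R4=0xfa R5=0x64  N=1 Z=0
after  6: R0=0xfe R1=0x9e R2=0x6c R3=0x64 R4=0xfa R5=0x64  N=1 Z=0
after  7: R0=0xfe R1=0x9e R2=0x6c R3=0x64 R4=0x6c R5=0x64  N=0 Z=0
after  8: R0=0xfe R1=0x9e R2=0x6c R3=0x64 R4=0x6c R5=0xfe  N=0 Z=0
-- IRQ taken; context saved, return-PC = 9 --
mismatch: R0: reported 0xff vs actual 0xfe

BAD = R0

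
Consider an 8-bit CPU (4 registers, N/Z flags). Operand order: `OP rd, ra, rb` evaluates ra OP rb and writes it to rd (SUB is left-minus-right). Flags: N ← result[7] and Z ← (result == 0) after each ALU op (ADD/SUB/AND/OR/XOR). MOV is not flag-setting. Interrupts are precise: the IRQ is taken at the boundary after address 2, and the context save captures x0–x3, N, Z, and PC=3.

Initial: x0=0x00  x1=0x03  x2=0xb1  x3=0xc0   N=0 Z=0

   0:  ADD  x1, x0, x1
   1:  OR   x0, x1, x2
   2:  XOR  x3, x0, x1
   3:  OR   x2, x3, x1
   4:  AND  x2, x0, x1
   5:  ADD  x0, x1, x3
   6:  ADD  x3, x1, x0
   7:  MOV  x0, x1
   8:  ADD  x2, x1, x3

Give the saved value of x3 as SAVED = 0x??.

SAVED = 0xb0

after  0: x0=0x00 x1=0x03 x2=0xb1 x3=0xc0  N=0 Z=0
after  1: x0=0xb3 x1=0x03 x2=0xb1 x3=0xc0  N=1 Z=0
after  2: x0=0xb3 x1=0x03 x2=0xb1 x3=0xb0  N=1 Z=0
-- IRQ taken; context saved, return-PC = 3 --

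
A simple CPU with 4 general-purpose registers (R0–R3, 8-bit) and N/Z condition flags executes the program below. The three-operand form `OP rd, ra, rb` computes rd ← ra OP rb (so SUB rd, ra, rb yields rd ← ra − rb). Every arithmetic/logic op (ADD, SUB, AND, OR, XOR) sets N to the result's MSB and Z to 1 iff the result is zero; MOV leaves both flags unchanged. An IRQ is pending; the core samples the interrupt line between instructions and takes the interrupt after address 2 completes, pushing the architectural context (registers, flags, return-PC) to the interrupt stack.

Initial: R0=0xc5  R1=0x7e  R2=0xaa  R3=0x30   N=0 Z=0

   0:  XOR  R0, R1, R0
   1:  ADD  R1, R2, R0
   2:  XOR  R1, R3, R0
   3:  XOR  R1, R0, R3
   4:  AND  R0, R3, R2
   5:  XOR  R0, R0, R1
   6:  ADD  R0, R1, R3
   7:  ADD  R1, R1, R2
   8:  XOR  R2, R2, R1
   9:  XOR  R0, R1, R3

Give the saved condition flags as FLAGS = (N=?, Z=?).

after  0: R0=0xbb R1=0x7e R2=0xaa R3=0x30  N=1 Z=0
after  1: R0=0xbb R1=0x65 R2=0xaa R3=0x30  N=0 Z=0
after  2: R0=0xbb R1=0x8b R2=0xaa R3=0x30  N=1 Z=0
-- IRQ taken; context saved, return-PC = 3 --

FLAGS = (N=1, Z=0)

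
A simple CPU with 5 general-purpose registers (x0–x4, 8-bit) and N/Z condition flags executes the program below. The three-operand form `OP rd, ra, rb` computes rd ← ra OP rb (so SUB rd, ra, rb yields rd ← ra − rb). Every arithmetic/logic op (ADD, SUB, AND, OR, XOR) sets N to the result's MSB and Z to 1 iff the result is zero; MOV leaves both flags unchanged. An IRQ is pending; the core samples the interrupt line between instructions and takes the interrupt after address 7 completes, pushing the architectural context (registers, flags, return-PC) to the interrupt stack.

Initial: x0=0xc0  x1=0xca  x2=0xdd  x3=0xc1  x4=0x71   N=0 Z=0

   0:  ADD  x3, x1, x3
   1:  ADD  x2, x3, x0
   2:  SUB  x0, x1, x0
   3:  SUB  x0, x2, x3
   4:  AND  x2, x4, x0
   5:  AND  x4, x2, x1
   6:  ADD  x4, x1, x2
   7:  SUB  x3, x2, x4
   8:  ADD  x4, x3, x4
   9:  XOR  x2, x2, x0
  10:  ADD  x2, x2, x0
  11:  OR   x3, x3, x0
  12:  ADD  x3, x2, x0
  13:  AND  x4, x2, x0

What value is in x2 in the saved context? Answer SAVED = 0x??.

after  0: x0=0xc0 x1=0xca x2=0xdd x3=0x8b x4=0x71  N=1 Z=0
after  1: x0=0xc0 x1=0xca x2=0x4b x3=0x8b x4=0x71  N=0 Z=0
after  2: x0=0x0a x1=0xca x2=0x4b x3=0x8b x4=0x71  N=0 Z=0
after  3: x0=0xc0 x1=0xca x2=0x4b x3=0x8b x4=0x71  N=1 Z=0
after  4: x0=0xc0 x1=0xca x2=0x40 x3=0x8b x4=0x71  N=0 Z=0
after  5: x0=0xc0 x1=0xca x2=0x40 x3=0x8b x4=0x40  N=0 Z=0
after  6: x0=0xc0 x1=0xca x2=0x40 x3=0x8b x4=0x0a  N=0 Z=0
after  7: x0=0xc0 x1=0xca x2=0x40 x3=0x36 x4=0x0a  N=0 Z=0
-- IRQ taken; context saved, return-PC = 8 --

SAVED = 0x40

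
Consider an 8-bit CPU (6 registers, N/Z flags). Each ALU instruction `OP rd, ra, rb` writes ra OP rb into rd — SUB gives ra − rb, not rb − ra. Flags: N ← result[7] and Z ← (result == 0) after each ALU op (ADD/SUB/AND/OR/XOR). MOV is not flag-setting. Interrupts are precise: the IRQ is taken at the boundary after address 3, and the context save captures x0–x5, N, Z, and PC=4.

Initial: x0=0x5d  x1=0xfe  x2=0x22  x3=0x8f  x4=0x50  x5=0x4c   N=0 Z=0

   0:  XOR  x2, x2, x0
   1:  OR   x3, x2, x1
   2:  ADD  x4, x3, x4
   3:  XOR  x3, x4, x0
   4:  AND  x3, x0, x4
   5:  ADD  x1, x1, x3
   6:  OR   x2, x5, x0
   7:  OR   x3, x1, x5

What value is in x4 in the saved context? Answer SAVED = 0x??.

after  0: x0=0x5d x1=0xfe x2=0x7f x3=0x8f x4=0x50 x5=0x4c  N=0 Z=0
after  1: x0=0x5d x1=0xfe x2=0x7f x3=0xff x4=0x50 x5=0x4c  N=1 Z=0
after  2: x0=0x5d x1=0xfe x2=0x7f x3=0xff x4=0x4f x5=0x4c  N=0 Z=0
after  3: x0=0x5d x1=0xfe x2=0x7f x3=0x12 x4=0x4f x5=0x4c  N=0 Z=0
-- IRQ taken; context saved, return-PC = 4 --

SAVED = 0x4f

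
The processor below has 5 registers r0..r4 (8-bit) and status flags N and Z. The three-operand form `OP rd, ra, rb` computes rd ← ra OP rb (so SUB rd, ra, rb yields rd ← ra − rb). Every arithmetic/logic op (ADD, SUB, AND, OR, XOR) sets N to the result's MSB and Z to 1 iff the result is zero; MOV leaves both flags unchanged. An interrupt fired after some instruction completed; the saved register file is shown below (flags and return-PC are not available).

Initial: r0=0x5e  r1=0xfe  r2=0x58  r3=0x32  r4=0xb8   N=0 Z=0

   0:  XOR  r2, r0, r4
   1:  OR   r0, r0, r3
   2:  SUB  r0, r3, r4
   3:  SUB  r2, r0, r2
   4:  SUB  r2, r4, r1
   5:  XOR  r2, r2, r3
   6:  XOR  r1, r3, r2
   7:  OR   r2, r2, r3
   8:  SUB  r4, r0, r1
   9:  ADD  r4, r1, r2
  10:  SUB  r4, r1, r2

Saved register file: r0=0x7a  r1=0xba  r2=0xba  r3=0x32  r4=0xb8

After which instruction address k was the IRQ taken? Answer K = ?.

K = 7

after  0: r0=0x5e r1=0xfe r2=0xe6 r3=0x32 r4=0xb8  N=1 Z=0
after  1: r0=0x7e r1=0xfe r2=0xe6 r3=0x32 r4=0xb8  N=0 Z=0
after  2: r0=0x7a r1=0xfe r2=0xe6 r3=0x32 r4=0xb8  N=0 Z=0
after  3: r0=0x7a r1=0xfe r2=0x94 r3=0x32 r4=0xb8  N=1 Z=0
after  4: r0=0x7a r1=0xfe r2=0xba r3=0x32 r4=0xb8  N=1 Z=0
after  5: r0=0x7a r1=0xfe r2=0x88 r3=0x32 r4=0xb8  N=1 Z=0
after  6: r0=0x7a r1=0xba r2=0x88 r3=0x32 r4=0xb8  N=1 Z=0
after  7: r0=0x7a r1=0xba r2=0xba r3=0x32 r4=0xb8  N=1 Z=0
-- IRQ taken; context saved, return-PC = 8 --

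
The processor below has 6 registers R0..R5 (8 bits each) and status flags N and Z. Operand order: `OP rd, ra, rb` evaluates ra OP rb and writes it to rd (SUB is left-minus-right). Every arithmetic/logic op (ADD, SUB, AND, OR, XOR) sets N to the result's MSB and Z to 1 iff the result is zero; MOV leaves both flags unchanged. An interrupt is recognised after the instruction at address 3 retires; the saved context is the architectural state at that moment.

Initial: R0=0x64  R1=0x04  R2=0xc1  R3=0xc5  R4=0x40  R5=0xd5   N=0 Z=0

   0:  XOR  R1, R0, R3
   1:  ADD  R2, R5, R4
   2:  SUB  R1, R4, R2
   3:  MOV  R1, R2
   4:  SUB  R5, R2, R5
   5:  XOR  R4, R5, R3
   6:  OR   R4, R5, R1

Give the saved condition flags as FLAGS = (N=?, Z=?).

after  0: R0=0x64 R1=0xa1 R2=0xc1 R3=0xc5 R4=0x40 R5=0xd5  N=1 Z=0
after  1: R0=0x64 R1=0xa1 R2=0x15 R3=0xc5 R4=0x40 R5=0xd5  N=0 Z=0
after  2: R0=0x64 R1=0x2b R2=0x15 R3=0xc5 R4=0x40 R5=0xd5  N=0 Z=0
after  3: R0=0x64 R1=0x15 R2=0x15 R3=0xc5 R4=0x40 R5=0xd5  N=0 Z=0
-- IRQ taken; context saved, return-PC = 4 --

FLAGS = (N=0, Z=0)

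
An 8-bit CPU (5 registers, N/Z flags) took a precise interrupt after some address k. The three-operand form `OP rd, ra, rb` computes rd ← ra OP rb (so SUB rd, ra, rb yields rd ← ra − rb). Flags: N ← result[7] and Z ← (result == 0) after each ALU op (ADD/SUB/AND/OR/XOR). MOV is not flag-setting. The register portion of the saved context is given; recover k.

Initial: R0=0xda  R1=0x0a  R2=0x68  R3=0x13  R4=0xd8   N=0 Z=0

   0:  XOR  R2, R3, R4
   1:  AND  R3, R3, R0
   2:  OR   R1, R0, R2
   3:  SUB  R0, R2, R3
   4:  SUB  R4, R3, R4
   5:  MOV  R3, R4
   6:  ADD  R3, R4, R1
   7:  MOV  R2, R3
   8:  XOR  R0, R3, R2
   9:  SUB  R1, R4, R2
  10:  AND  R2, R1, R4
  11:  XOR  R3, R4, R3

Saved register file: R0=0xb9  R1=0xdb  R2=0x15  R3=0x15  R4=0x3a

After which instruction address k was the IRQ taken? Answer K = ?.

after  0: R0=0xda R1=0x0a R2=0xcb R3=0x13 R4=0xd8  N=1 Z=0
after  1: R0=0xda R1=0x0a R2=0xcb R3=0x12 R4=0xd8  N=0 Z=0
after  2: R0=0xda R1=0xdb R2=0xcb R3=0x12 R4=0xd8  N=1 Z=0
after  3: R0=0xb9 R1=0xdb R2=0xcb R3=0x12 R4=0xd8  N=1 Z=0
after  4: R0=0xb9 R1=0xdb R2=0xcb R3=0x12 R4=0x3a  N=0 Z=0
after  5: R0=0xb9 R1=0xdb R2=0xcb R3=0x3a R4=0x3a  N=0 Z=0
after  6: R0=0xb9 R1=0xdb R2=0xcb R3=0x15 R4=0x3a  N=0 Z=0
after  7: R0=0xb9 R1=0xdb R2=0x15 R3=0x15 R4=0x3a  N=0 Z=0
-- IRQ taken; context saved, return-PC = 8 --

K = 7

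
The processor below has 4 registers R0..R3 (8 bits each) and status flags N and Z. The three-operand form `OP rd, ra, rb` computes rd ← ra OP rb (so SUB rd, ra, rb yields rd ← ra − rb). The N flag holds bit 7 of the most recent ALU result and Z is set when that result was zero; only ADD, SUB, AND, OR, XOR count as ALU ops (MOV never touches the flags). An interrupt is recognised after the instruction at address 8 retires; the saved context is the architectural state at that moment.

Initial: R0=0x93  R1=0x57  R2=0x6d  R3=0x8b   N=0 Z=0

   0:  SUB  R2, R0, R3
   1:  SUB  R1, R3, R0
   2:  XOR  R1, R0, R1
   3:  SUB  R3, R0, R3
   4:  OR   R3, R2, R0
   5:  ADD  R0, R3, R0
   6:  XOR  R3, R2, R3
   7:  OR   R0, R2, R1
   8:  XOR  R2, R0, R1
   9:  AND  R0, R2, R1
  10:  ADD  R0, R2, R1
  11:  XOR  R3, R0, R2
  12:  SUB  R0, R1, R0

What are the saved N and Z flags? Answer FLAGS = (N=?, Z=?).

FLAGS = (N=0, Z=1)

after  0: R0=0x93 R1=0x57 R2=0x08 R3=0x8b  N=0 Z=0
after  1: R0=0x93 R1=0xf8 R2=0x08 R3=0x8b  N=1 Z=0
after  2: R0=0x93 R1=0x6b R2=0x08 R3=0x8b  N=0 Z=0
after  3: R0=0x93 R1=0x6b R2=0x08 R3=0x08  N=0 Z=0
after  4: R0=0x93 R1=0x6b R2=0x08 R3=0x9b  N=1 Z=0
after  5: R0=0x2e R1=0x6b R2=0x08 R3=0x9b  N=0 Z=0
after  6: R0=0x2e R1=0x6b R2=0x08 R3=0x93  N=1 Z=0
after  7: R0=0x6b R1=0x6b R2=0x08 R3=0x93  N=0 Z=0
after  8: R0=0x6b R1=0x6b R2=0x00 R3=0x93  N=0 Z=1
-- IRQ taken; context saved, return-PC = 9 --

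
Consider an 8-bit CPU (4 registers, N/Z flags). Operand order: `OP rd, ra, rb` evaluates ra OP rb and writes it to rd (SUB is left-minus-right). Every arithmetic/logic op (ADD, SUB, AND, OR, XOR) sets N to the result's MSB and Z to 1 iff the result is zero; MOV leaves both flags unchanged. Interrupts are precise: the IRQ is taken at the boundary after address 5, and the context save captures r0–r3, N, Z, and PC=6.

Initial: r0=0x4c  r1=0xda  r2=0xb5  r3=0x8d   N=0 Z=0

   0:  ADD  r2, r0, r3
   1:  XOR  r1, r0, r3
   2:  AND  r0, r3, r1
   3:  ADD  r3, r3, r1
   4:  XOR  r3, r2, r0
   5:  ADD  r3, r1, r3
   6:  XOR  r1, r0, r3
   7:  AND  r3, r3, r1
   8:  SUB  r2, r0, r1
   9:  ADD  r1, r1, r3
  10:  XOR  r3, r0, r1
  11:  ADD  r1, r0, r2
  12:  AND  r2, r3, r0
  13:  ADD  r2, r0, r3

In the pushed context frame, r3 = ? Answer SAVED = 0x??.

SAVED = 0x19

after  0: r0=0x4c r1=0xda r2=0xd9 r3=0x8d  N=1 Z=0
after  1: r0=0x4c r1=0xc1 r2=0xd9 r3=0x8d  N=1 Z=0
after  2: r0=0x81 r1=0xc1 r2=0xd9 r3=0x8d  N=1 Z=0
after  3: r0=0x81 r1=0xc1 r2=0xd9 r3=0x4e  N=0 Z=0
after  4: r0=0x81 r1=0xc1 r2=0xd9 r3=0x58  N=0 Z=0
after  5: r0=0x81 r1=0xc1 r2=0xd9 r3=0x19  N=0 Z=0
-- IRQ taken; context saved, return-PC = 6 --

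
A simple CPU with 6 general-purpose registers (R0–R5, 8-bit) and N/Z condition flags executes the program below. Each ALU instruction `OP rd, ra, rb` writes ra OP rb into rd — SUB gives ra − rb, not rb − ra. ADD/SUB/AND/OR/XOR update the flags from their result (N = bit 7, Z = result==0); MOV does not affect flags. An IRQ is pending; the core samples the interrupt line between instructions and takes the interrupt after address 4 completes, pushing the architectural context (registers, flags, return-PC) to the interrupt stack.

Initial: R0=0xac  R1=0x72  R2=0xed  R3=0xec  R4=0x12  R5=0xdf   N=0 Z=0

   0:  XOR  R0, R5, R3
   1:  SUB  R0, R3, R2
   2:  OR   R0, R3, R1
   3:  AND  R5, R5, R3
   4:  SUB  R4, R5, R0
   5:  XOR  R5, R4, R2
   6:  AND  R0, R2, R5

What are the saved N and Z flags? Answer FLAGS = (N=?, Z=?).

FLAGS = (N=1, Z=0)

after  0: R0=0x33 R1=0x72 R2=0xed R3=0xec R4=0x12 R5=0xdf  N=0 Z=0
after  1: R0=0xff R1=0x72 R2=0xed R3=0xec R4=0x12 R5=0xdf  N=1 Z=0
after  2: R0=0xfe R1=0x72 R2=0xed R3=0xec R4=0x12 R5=0xdf  N=1 Z=0
after  3: R0=0xfe R1=0x72 R2=0xed R3=0xec R4=0x12 R5=0xcc  N=1 Z=0
after  4: R0=0xfe R1=0x72 R2=0xed R3=0xec R4=0xce R5=0xcc  N=1 Z=0
-- IRQ taken; context saved, return-PC = 5 --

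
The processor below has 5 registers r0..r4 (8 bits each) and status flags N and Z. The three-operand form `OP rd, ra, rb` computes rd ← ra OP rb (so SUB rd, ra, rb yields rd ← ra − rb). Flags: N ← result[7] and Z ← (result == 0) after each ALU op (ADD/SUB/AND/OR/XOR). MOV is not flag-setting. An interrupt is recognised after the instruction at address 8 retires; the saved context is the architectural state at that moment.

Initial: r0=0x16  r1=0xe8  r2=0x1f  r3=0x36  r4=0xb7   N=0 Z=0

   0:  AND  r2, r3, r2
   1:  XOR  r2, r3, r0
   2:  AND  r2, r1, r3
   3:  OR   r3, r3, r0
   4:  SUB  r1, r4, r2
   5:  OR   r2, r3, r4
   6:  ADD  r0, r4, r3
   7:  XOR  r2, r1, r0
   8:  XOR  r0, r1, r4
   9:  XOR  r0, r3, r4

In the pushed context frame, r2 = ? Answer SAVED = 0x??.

SAVED = 0x7a

after  0: r0=0x16 r1=0xe8 r2=0x16 r3=0x36 r4=0xb7  N=0 Z=0
after  1: r0=0x16 r1=0xe8 r2=0x20 r3=0x36 r4=0xb7  N=0 Z=0
after  2: r0=0x16 r1=0xe8 r2=0x20 r3=0x36 r4=0xb7  N=0 Z=0
after  3: r0=0x16 r1=0xe8 r2=0x20 r3=0x36 r4=0xb7  N=0 Z=0
after  4: r0=0x16 r1=0x97 r2=0x20 r3=0x36 r4=0xb7  N=1 Z=0
after  5: r0=0x16 r1=0x97 r2=0xb7 r3=0x36 r4=0xb7  N=1 Z=0
after  6: r0=0xed r1=0x97 r2=0xb7 r3=0x36 r4=0xb7  N=1 Z=0
after  7: r0=0xed r1=0x97 r2=0x7a r3=0x36 r4=0xb7  N=0 Z=0
after  8: r0=0x20 r1=0x97 r2=0x7a r3=0x36 r4=0xb7  N=0 Z=0
-- IRQ taken; context saved, return-PC = 9 --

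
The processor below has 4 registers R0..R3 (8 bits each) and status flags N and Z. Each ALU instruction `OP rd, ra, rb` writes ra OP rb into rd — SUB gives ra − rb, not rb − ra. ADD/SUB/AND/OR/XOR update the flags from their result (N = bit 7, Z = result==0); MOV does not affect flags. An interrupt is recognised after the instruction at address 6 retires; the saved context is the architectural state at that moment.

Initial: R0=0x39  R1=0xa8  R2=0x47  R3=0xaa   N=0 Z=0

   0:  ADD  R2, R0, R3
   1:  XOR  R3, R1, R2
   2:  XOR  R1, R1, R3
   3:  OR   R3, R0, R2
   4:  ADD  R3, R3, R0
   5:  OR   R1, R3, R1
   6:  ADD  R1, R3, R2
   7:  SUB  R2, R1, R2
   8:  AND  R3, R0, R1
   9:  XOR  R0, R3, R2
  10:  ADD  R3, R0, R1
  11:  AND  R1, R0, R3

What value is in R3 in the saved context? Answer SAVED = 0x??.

after  0: R0=0x39 R1=0xa8 R2=0xe3 R3=0xaa  N=1 Z=0
after  1: R0=0x39 R1=0xa8 R2=0xe3 R3=0x4b  N=0 Z=0
after  2: R0=0x39 R1=0xe3 R2=0xe3 R3=0x4b  N=1 Z=0
after  3: R0=0x39 R1=0xe3 R2=0xe3 R3=0xfb  N=1 Z=0
after  4: R0=0x39 R1=0xe3 R2=0xe3 R3=0x34  N=0 Z=0
after  5: R0=0x39 R1=0xf7 R2=0xe3 R3=0x34  N=1 Z=0
after  6: R0=0x39 R1=0x17 R2=0xe3 R3=0x34  N=0 Z=0
-- IRQ taken; context saved, return-PC = 7 --

SAVED = 0x34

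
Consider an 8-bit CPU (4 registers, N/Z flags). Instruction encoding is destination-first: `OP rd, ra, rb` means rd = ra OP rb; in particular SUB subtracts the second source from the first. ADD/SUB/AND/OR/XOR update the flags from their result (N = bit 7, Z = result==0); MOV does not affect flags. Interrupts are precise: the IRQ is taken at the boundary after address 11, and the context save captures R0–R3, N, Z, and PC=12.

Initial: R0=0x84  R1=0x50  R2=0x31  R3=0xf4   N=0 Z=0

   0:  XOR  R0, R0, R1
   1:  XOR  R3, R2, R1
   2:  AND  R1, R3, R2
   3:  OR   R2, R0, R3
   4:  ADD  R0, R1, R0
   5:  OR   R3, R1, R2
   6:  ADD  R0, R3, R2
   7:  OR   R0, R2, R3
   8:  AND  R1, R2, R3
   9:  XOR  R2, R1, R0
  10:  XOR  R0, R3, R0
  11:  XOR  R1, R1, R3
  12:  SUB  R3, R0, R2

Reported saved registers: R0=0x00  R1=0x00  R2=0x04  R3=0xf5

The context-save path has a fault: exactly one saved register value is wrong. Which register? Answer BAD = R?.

BAD = R2

after  0: R0=0xd4 R1=0x50 R2=0x31 R3=0xf4  N=1 Z=0
after  1: R0=0xd4 R1=0x50 R2=0x31 R3=0x61  N=0 Z=0
after  2: R0=0xd4 R1=0x21 R2=0x31 R3=0x61  N=0 Z=0
after  3: R0=0xd4 R1=0x21 R2=0xf5 R3=0x61  N=1 Z=0
after  4: R0=0xf5 R1=0x21 R2=0xf5 R3=0x61  N=1 Z=0
after  5: R0=0xf5 R1=0x21 R2=0xf5 R3=0xf5  N=1 Z=0
after  6: R0=0xea R1=0x21 R2=0xf5 R3=0xf5  N=1 Z=0
after  7: R0=0xf5 R1=0x21 R2=0xf5 R3=0xf5  N=1 Z=0
after  8: R0=0xf5 R1=0xf5 R2=0xf5 R3=0xf5  N=1 Z=0
after  9: R0=0xf5 R1=0xf5 R2=0x00 R3=0xf5  N=0 Z=1
after 10: R0=0x00 R1=0xf5 R2=0x00 R3=0xf5  N=0 Z=1
after 11: R0=0x00 R1=0x00 R2=0x00 R3=0xf5  N=0 Z=1
-- IRQ taken; context saved, return-PC = 12 --
mismatch: R2: reported 0x04 vs actual 0x00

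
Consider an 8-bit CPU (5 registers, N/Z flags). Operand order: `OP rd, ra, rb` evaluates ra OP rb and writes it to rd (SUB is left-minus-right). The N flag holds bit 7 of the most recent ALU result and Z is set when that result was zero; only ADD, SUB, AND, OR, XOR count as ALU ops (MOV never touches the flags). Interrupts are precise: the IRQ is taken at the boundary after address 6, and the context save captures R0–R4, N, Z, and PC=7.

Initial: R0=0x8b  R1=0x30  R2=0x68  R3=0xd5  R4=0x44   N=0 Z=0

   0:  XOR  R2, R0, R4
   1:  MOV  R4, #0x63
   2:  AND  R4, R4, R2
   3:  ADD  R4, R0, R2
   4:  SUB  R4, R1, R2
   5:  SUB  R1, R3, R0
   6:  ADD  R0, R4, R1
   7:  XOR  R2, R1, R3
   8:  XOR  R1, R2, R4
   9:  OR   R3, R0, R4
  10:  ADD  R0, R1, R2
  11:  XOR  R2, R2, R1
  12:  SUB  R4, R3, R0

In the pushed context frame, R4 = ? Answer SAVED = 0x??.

after  0: R0=0x8b R1=0x30 R2=0xcf R3=0xd5 R4=0x44  N=1 Z=0
after  1: R0=0x8b R1=0x30 R2=0xcf R3=0xd5 R4=0x63  N=1 Z=0
after  2: R0=0x8b R1=0x30 R2=0xcf R3=0xd5 R4=0x43  N=0 Z=0
after  3: R0=0x8b R1=0x30 R2=0xcf R3=0xd5 R4=0x5a  N=0 Z=0
after  4: R0=0x8b R1=0x30 R2=0xcf R3=0xd5 R4=0x61  N=0 Z=0
after  5: R0=0x8b R1=0x4a R2=0xcf R3=0xd5 R4=0x61  N=0 Z=0
after  6: R0=0xab R1=0x4a R2=0xcf R3=0xd5 R4=0x61  N=1 Z=0
-- IRQ taken; context saved, return-PC = 7 --

SAVED = 0x61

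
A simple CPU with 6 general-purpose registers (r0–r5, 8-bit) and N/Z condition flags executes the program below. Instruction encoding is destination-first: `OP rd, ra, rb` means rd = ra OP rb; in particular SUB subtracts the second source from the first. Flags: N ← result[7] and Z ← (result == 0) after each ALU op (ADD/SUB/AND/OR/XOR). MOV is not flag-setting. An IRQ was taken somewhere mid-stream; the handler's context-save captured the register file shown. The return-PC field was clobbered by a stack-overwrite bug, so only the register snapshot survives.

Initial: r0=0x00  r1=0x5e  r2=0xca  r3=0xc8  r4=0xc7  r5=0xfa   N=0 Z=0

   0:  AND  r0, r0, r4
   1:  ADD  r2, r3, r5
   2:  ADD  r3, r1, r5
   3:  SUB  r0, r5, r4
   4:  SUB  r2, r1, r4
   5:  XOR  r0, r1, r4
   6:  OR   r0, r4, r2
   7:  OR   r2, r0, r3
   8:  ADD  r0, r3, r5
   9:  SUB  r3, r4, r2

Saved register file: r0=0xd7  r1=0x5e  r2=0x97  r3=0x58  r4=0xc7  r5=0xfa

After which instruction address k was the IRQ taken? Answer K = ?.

K = 6

after  0: r0=0x00 r1=0x5e r2=0xca r3=0xc8 r4=0xc7 r5=0xfa  N=0 Z=1
after  1: r0=0x00 r1=0x5e r2=0xc2 r3=0xc8 r4=0xc7 r5=0xfa  N=1 Z=0
after  2: r0=0x00 r1=0x5e r2=0xc2 r3=0x58 r4=0xc7 r5=0xfa  N=0 Z=0
after  3: r0=0x33 r1=0x5e r2=0xc2 r3=0x58 r4=0xc7 r5=0xfa  N=0 Z=0
after  4: r0=0x33 r1=0x5e r2=0x97 r3=0x58 r4=0xc7 r5=0xfa  N=1 Z=0
after  5: r0=0x99 r1=0x5e r2=0x97 r3=0x58 r4=0xc7 r5=0xfa  N=1 Z=0
after  6: r0=0xd7 r1=0x5e r2=0x97 r3=0x58 r4=0xc7 r5=0xfa  N=1 Z=0
-- IRQ taken; context saved, return-PC = 7 --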